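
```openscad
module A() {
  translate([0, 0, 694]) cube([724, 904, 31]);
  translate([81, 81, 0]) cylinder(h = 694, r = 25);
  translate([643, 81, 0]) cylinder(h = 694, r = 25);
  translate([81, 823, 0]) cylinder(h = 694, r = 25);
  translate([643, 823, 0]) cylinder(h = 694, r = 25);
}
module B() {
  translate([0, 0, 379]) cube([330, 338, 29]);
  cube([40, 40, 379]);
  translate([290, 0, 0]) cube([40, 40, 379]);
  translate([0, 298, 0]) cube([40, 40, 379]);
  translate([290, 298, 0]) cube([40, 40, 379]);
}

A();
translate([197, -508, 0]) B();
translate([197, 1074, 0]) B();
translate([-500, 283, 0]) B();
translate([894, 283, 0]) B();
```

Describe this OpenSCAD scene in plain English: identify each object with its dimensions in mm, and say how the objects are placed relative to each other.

A is a rectangular dining table. The top is 724×904×31 mm with its upper surface at z = 725 mm. It stands on four round legs of 50 mm diameter, each leg's bounding box inset 56 mm from the nearest pair of top edges, running from the floor to the underside of the top.

B is a four-legged stool. The seat is a 330×338×29 mm slab whose top surface is at z = 408 mm; four square legs, each 40×40 mm in cross-section, run from the floor (z = 0) to the underside of the seat, each flush with a corner of the seat.

Four stools sit around the table at the −y, +y, −x, +x sides.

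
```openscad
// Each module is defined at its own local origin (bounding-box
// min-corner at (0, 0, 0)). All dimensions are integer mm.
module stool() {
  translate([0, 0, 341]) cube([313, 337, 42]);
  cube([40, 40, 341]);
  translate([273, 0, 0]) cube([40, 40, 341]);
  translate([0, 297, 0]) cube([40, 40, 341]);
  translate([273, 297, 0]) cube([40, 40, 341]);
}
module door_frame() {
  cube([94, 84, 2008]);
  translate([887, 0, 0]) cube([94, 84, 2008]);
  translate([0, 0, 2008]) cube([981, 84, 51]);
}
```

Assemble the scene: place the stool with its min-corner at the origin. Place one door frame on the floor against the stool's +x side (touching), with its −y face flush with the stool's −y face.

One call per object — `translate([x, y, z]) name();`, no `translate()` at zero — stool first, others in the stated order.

stool();
translate([313, 0, 0]) door_frame();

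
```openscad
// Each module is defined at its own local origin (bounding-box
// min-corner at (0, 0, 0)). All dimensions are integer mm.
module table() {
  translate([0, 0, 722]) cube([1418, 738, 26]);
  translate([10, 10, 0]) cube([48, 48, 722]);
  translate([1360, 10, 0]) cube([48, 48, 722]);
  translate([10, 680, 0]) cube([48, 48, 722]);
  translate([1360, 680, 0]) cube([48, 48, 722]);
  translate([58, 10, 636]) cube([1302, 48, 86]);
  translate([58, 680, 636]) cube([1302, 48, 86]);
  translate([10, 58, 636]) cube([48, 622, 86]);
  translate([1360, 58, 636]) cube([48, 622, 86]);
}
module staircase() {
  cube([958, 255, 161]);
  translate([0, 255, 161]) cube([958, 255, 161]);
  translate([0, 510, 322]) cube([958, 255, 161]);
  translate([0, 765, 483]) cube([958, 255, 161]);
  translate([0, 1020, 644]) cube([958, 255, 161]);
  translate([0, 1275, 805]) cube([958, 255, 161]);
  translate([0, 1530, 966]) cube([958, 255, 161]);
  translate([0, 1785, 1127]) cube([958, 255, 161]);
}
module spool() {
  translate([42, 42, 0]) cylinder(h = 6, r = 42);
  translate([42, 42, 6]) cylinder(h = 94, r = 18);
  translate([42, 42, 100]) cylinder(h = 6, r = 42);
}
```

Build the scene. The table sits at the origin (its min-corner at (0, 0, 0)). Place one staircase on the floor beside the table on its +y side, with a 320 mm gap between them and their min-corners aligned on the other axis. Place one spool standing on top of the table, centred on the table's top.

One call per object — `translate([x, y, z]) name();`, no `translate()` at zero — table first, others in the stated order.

table();
translate([0, 1058, 0]) staircase();
translate([667, 327, 748]) spool();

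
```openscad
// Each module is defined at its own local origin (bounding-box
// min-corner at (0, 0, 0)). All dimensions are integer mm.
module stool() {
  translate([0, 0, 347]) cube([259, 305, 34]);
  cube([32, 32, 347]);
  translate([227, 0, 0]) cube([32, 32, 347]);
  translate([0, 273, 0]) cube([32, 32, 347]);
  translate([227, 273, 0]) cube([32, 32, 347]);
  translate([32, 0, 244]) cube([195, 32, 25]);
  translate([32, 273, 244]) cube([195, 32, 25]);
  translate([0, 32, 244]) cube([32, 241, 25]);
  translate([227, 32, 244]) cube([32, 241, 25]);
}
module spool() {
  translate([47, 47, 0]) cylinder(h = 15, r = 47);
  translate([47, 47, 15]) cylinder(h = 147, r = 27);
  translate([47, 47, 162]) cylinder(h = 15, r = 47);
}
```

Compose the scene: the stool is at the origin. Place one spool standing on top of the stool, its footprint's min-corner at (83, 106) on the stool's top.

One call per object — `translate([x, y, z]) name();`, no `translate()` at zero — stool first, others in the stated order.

stool();
translate([83, 106, 381]) spool();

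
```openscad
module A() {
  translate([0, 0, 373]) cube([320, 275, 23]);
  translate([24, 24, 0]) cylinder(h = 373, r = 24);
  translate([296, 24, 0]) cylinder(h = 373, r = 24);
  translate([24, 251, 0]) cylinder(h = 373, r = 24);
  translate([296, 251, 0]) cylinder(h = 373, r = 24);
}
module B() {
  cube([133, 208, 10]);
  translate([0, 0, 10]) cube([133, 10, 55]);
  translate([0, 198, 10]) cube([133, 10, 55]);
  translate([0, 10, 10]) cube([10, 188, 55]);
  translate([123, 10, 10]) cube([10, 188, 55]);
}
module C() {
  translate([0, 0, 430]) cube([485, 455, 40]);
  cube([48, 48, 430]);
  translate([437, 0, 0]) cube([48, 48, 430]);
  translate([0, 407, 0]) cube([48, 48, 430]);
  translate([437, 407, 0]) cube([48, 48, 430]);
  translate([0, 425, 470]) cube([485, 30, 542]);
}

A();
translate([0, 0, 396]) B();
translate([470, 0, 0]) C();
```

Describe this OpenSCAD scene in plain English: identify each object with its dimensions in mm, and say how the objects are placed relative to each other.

A is a four-legged stool. The seat is a 320×275×23 mm slab whose top surface is at z = 396 mm; four round legs, each 48 mm in diameter, run from the floor (z = 0) to the underside of the seat, each leg's axis is inset half a diameter from the nearest pair of seat edges (so the leg's bounding box is flush with the corner).

B is an open storage box with external size 133×208×65 mm and wall thickness 10 mm (the base is also 10 mm thick). The base covers the whole footprint; the four walls stand on the base, with the y-facing walls full-width and the x-facing walls fitting between their inner faces.

C is a chair. The seat is a 485×455×40 mm slab with its top at z = 470 mm, on four 48×48 mm corner legs (flush with the seat edges, standing on z = 0). A flat backrest 30 mm thick, 542 mm tall, spans the full seat width and rises from the seat top along its +y edge, rear face flush with the rear of the seat.

The open box is on top of the stool. The chair is on the floor beside the stool on its +x side.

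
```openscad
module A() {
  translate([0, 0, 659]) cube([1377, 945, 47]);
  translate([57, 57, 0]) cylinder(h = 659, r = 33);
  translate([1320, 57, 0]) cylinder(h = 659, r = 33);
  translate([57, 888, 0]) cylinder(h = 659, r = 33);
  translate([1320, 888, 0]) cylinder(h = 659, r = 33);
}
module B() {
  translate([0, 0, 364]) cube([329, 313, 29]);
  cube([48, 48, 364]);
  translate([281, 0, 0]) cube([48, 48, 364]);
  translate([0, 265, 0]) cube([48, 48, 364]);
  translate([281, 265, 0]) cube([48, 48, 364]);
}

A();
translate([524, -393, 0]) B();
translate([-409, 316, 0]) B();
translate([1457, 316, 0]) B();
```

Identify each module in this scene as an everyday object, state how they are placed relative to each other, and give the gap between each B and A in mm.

A is a table. B is a stool. Three stools sit around the table at the −y, −x, +x sides. The gap between each stool and the table is 80 mm.

Each stool's nearest face is 80 mm from the table's bounding box.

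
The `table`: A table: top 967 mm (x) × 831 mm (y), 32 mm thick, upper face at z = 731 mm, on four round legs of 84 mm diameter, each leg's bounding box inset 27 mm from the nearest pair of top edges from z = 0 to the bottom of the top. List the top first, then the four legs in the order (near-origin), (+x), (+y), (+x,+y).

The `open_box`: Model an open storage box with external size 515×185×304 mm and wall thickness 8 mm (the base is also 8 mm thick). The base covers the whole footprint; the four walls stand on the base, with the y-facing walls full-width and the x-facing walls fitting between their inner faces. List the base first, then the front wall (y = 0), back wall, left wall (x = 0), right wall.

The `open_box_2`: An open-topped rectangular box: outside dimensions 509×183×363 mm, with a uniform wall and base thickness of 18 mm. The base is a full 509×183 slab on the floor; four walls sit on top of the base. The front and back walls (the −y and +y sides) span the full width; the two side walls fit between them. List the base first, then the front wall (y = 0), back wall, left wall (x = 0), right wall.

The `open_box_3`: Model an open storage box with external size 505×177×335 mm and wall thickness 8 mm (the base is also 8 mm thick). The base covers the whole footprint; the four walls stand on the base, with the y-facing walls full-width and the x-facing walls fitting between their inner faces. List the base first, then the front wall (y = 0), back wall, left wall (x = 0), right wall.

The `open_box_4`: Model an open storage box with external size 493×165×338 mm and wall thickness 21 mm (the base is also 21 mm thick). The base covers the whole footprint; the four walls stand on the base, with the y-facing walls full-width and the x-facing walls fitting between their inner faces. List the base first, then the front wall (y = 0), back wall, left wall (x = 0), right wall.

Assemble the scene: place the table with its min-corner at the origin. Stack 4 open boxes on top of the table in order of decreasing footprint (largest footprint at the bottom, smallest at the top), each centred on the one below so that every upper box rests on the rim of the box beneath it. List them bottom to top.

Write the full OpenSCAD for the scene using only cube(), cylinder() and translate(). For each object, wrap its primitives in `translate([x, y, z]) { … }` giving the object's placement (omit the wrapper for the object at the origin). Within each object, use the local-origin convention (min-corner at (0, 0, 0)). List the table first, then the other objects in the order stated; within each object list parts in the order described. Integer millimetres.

translate([0, 0, 699]) cube([967, 831, 32]);
translate([69, 69, 0]) cylinder(h = 699, r = 42);
translate([898, 69, 0]) cylinder(h = 699, r = 42);
translate([69, 762, 0]) cylinder(h = 699, r = 42);
translate([898, 762, 0]) cylinder(h = 699, r = 42);
translate([226, 323, 731]) {
  cube([515, 185, 8]);
  translate([0, 0, 8]) cube([515, 8, 296]);
  translate([0, 177, 8]) cube([515, 8, 296]);
  translate([0, 8, 8]) cube([8, 169, 296]);
  translate([507, 8, 8]) cube([8, 169, 296]);
}
translate([229, 324, 1035]) {
  cube([509, 183, 18]);
  translate([0, 0, 18]) cube([509, 18, 345]);
  translate([0, 165, 18]) cube([509, 18, 345]);
  translate([0, 18, 18]) cube([18, 147, 345]);
  translate([491, 18, 18]) cube([18, 147, 345]);
}
translate([231, 327, 1398]) {
  cube([505, 177, 8]);
  translate([0, 0, 8]) cube([505, 8, 327]);
  translate([0, 169, 8]) cube([505, 8, 327]);
  translate([0, 8, 8]) cube([8, 161, 327]);
  translate([497, 8, 8]) cube([8, 161, 327]);
}
translate([237, 333, 1733]) {
  cube([493, 165, 21]);
  translate([0, 0, 21]) cube([493, 21, 317]);
  translate([0, 144, 21]) cube([493, 21, 317]);
  translate([0, 21, 21]) cube([21, 123, 317]);
  translate([472, 21, 21]) cube([21, 123, 317]);
}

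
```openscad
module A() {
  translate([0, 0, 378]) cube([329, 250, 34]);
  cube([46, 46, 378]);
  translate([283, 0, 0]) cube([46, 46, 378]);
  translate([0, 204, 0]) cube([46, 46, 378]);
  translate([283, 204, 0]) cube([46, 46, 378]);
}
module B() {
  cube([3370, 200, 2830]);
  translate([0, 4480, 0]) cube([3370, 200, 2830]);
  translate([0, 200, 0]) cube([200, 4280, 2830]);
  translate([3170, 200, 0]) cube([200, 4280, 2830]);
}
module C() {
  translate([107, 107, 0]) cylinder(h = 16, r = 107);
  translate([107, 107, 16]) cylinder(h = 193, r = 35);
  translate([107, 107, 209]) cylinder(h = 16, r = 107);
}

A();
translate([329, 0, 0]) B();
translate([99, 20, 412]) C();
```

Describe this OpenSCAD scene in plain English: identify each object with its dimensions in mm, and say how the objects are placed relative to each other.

A is a simple wooden stool: a rectangular seat 329 mm (x) by 250 mm (y), 34 mm thick, top face at z = 412 mm, on four square legs, each 46×46 mm in cross-section. The legs rest on z = 0, each flush with a corner of the seat.

B is the wall frame of a small rectangular building: four walls, each 2830 mm tall and 200 mm thick, enclosing a footprint 3370 mm (x) by 4680 mm (y) outside-to-outside, with no floor or roof. The front and back walls (the −y and +y sides) span the full width; the two side walls fit between them.

C is a spool: two coaxial disc flanges of radius 107 mm and thickness 16 mm, joined by a core cylinder of radius 35 mm and height 193 mm. The lower flange rests on z = 0 and the three cylinders share a vertical axis.

The house frame is against the stool's +x side, with their −y faces flush. The spool is on top of the stool.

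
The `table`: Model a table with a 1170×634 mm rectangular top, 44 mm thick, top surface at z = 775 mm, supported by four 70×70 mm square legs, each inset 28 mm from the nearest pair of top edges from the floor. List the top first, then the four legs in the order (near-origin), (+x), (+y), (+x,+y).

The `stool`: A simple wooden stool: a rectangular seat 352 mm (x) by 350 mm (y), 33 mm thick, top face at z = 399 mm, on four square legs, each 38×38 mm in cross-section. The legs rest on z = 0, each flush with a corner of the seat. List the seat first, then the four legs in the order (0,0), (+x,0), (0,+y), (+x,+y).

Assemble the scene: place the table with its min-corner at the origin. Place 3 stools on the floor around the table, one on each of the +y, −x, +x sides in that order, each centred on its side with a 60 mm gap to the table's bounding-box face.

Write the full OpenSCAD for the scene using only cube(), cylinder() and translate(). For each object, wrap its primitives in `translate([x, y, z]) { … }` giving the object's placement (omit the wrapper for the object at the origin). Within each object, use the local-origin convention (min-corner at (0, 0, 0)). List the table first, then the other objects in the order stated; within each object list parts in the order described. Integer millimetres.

translate([0, 0, 731]) cube([1170, 634, 44]);
translate([28, 28, 0]) cube([70, 70, 731]);
translate([1072, 28, 0]) cube([70, 70, 731]);
translate([28, 536, 0]) cube([70, 70, 731]);
translate([1072, 536, 0]) cube([70, 70, 731]);
translate([409, 694, 0]) {
  translate([0, 0, 366]) cube([352, 350, 33]);
  cube([38, 38, 366]);
  translate([314, 0, 0]) cube([38, 38, 366]);
  translate([0, 312, 0]) cube([38, 38, 366]);
  translate([314, 312, 0]) cube([38, 38, 366]);
}
translate([-412, 142, 0]) {
  translate([0, 0, 366]) cube([352, 350, 33]);
  cube([38, 38, 366]);
  translate([314, 0, 0]) cube([38, 38, 366]);
  translate([0, 312, 0]) cube([38, 38, 366]);
  translate([314, 312, 0]) cube([38, 38, 366]);
}
translate([1230, 142, 0]) {
  translate([0, 0, 366]) cube([352, 350, 33]);
  cube([38, 38, 366]);
  translate([314, 0, 0]) cube([38, 38, 366]);
  translate([0, 312, 0]) cube([38, 38, 366]);
  translate([314, 312, 0]) cube([38, 38, 366]);
}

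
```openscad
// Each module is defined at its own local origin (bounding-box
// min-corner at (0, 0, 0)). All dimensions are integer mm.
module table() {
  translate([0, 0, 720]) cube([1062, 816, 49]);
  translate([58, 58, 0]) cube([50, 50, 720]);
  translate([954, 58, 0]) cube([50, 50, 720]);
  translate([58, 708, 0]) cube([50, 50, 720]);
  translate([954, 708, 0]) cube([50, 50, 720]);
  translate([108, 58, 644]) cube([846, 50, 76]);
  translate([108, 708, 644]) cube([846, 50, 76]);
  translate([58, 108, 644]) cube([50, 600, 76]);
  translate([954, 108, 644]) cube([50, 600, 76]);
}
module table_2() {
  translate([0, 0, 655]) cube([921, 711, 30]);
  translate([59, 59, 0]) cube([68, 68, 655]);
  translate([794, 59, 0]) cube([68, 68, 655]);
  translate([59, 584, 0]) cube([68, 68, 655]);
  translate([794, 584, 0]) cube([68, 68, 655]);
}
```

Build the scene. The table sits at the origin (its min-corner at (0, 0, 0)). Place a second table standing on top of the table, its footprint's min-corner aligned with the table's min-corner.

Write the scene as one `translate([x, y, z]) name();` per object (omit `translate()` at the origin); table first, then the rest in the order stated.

table();
translate([0, 0, 769]) table_2();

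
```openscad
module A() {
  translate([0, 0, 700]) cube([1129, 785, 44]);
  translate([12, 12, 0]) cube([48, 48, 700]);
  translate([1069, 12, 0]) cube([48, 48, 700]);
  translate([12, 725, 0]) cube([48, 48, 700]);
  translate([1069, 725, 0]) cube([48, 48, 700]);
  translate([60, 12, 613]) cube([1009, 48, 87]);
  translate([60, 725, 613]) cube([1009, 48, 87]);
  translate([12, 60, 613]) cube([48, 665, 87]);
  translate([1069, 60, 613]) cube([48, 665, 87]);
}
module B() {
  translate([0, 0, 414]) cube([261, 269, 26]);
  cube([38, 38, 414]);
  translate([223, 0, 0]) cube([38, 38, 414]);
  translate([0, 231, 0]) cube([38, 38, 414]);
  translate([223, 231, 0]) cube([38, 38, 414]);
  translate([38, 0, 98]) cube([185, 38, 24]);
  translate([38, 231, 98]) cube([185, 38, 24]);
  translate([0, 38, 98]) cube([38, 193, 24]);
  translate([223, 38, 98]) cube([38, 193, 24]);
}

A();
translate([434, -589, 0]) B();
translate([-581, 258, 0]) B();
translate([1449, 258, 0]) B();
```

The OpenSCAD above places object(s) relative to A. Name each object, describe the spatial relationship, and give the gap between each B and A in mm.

Each stool's nearest face is 320 mm from the table's bounding box.

A is a table. B is a stool. Three stools sit around the table at the −y, −x, +x sides. The gap between each stool and the table is 320 mm.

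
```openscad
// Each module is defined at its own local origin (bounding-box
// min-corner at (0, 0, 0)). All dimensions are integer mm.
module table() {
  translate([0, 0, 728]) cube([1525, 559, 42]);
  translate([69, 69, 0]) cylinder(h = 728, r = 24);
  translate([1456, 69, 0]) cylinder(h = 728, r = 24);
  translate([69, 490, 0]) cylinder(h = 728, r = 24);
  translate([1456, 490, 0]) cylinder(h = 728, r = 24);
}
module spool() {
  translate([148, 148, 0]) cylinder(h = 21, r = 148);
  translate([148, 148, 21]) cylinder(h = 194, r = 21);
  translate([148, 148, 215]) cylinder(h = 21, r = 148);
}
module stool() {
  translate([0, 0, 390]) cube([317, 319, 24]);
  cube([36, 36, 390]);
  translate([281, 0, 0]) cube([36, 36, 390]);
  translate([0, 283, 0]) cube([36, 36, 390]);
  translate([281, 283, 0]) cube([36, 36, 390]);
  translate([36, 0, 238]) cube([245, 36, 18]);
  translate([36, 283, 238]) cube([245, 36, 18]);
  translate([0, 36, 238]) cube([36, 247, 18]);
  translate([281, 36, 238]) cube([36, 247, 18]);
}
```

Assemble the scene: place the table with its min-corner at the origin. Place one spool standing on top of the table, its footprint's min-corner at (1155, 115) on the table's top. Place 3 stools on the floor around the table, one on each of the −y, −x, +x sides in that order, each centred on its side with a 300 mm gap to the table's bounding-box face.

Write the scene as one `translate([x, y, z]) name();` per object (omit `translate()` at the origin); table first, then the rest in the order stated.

table();
translate([1155, 115, 770]) spool();
translate([604, -619, 0]) stool();
translate([-617, 120, 0]) stool();
translate([1825, 120, 0]) stool();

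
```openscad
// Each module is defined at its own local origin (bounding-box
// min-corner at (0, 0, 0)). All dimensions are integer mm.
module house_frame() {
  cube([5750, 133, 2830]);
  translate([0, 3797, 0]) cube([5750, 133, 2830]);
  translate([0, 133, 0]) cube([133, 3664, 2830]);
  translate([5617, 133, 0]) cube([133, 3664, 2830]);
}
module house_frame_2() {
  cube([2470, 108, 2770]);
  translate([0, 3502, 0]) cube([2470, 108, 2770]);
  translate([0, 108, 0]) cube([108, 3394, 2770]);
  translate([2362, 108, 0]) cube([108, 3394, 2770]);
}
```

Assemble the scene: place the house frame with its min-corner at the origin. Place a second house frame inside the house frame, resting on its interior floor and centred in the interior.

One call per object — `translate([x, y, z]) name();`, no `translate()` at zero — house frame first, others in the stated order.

house_frame();
translate([1640, 160, 0]) house_frame_2();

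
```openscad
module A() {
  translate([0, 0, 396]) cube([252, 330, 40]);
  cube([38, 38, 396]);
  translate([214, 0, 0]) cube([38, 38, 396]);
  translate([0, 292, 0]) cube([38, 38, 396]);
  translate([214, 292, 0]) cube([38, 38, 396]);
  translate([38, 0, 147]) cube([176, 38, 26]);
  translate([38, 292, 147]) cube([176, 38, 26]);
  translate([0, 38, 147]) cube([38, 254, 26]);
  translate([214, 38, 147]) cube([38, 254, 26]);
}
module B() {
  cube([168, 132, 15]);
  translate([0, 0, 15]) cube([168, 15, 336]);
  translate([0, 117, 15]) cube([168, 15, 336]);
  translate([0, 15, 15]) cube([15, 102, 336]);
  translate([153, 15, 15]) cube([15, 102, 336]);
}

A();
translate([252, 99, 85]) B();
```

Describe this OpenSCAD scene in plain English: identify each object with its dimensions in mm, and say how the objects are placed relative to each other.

A is a four-legged stool. The seat is 252×330 mm, 40 mm thick, top at z = 436 mm. It stands on four square legs, each 38×38 mm in cross-section, from z = 0 to the seat underside, each flush with a corner of the seat. Four stretchers, 38 mm wide and 26 mm tall, connect adjacent legs with their undersides at z = 147 mm, each running between the inner faces of the legs it joins and aligned with the legs' outer faces on the other axis.

B is an open storage box with external size 168×132×351 mm and wall thickness 15 mm (the base is also 15 mm thick). The base covers the whole footprint; the four walls stand on the base, with the y-facing walls full-width and the x-facing walls fitting between their inner faces.

The open box is beside the stool with their tops flush at z = 436.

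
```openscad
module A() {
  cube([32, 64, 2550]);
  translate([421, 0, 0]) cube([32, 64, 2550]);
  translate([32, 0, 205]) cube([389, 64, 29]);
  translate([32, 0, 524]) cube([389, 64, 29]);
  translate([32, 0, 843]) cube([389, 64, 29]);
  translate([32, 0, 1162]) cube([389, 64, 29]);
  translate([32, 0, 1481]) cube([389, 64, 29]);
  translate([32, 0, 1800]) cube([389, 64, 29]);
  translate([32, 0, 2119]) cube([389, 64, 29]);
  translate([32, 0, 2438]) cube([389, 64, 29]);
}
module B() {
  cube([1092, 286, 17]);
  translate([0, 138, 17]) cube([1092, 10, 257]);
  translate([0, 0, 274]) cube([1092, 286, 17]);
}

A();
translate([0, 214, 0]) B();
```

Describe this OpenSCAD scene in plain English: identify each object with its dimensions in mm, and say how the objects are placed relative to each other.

A is a wooden ladder with two side rails of 32×64 mm section and 2550 mm height, set 453 mm apart overall. Between them run 8 rectangular rungs (64 mm deep, 29 mm thick), front faces flush with the rails' −y face. The bottom of the first rung is 205 mm above the floor and each subsequent rung is 319 mm higher than the one below.

B is an I-beam lying along x, 1092 mm long. Overall section height 291 mm. Two flanges 286 mm wide (y) and 17 mm thick, one on the floor and one at the top; a web 10 mm thick runs between them, centred on the flange width.

The I-beam is on the floor beside the ladder on its +y side.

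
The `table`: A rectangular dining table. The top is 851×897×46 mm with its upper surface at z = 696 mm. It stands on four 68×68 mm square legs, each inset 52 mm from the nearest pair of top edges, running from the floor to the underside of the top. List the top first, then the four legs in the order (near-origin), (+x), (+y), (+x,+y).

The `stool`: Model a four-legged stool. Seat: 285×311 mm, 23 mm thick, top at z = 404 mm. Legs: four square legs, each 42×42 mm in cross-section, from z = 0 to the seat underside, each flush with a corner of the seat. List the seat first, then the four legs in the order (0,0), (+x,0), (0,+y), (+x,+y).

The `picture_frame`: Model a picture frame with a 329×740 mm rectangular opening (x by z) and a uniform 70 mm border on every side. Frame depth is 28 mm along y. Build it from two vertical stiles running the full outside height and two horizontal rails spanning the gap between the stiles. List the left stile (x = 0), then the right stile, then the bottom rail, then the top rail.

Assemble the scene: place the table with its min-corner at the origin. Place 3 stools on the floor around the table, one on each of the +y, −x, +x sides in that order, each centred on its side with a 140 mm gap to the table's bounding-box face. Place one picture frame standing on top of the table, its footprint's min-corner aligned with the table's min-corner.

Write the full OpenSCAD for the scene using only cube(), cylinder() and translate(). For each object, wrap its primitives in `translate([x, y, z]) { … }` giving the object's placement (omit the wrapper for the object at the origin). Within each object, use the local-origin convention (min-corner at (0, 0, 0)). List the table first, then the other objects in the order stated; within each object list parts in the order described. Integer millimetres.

translate([0, 0, 650]) cube([851, 897, 46]);
translate([52, 52, 0]) cube([68, 68, 650]);
translate([731, 52, 0]) cube([68, 68, 650]);
translate([52, 777, 0]) cube([68, 68, 650]);
translate([731, 777, 0]) cube([68, 68, 650]);
translate([283, 1037, 0]) {
  translate([0, 0, 381]) cube([285, 311, 23]);
  cube([42, 42, 381]);
  translate([243, 0, 0]) cube([42, 42, 381]);
  translate([0, 269, 0]) cube([42, 42, 381]);
  translate([243, 269, 0]) cube([42, 42, 381]);
}
translate([-425, 293, 0]) {
  translate([0, 0, 381]) cube([285, 311, 23]);
  cube([42, 42, 381]);
  translate([243, 0, 0]) cube([42, 42, 381]);
  translate([0, 269, 0]) cube([42, 42, 381]);
  translate([243, 269, 0]) cube([42, 42, 381]);
}
translate([991, 293, 0]) {
  translate([0, 0, 381]) cube([285, 311, 23]);
  cube([42, 42, 381]);
  translate([243, 0, 0]) cube([42, 42, 381]);
  translate([0, 269, 0]) cube([42, 42, 381]);
  translate([243, 269, 0]) cube([42, 42, 381]);
}
translate([0, 0, 696]) {
  cube([70, 28, 880]);
  translate([399, 0, 0]) cube([70, 28, 880]);
  translate([70, 0, 0]) cube([329, 28, 70]);
  translate([70, 0, 810]) cube([329, 28, 70]);
}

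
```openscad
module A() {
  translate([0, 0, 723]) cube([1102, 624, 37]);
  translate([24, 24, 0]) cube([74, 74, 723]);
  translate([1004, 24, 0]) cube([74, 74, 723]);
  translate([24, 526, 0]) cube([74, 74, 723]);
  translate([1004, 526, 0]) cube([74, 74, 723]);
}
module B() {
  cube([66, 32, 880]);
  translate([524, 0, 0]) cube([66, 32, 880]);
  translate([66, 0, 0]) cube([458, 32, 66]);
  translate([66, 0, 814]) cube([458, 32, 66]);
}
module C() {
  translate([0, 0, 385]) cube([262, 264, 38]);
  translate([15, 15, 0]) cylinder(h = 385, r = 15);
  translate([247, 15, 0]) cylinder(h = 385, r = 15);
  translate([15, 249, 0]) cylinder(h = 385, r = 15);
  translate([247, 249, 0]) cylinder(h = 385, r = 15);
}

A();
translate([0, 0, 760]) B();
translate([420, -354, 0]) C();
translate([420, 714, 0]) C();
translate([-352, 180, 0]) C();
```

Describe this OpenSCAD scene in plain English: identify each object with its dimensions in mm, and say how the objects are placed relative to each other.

A is a table with a 1102×624 mm rectangular top, 37 mm thick, top surface at z = 760 mm, supported by four 74×74 mm square legs, each inset 24 mm from the nearest pair of top edges, running from the floor.

B is a rectangular picture frame lying in the x–z plane (depth along y). The opening is 458 mm wide (x) by 748 mm tall (z), surrounded by a border 66 mm wide on all four sides. The frame is 32 mm deep and is made of two full-height vertical stiles with two horizontal rails fitted between them.

C is a four-legged stool. The seat is 262×264 mm, 38 mm thick, top at z = 423 mm. It stands on four round legs, each 30 mm in diameter, from z = 0 to the seat underside, each leg's axis is inset half a diameter from the nearest pair of seat edges (so the leg's bounding box is flush with the corner).

The picture frame is on top of the table. Three stools sit around the table at the −y, +y, −x sides.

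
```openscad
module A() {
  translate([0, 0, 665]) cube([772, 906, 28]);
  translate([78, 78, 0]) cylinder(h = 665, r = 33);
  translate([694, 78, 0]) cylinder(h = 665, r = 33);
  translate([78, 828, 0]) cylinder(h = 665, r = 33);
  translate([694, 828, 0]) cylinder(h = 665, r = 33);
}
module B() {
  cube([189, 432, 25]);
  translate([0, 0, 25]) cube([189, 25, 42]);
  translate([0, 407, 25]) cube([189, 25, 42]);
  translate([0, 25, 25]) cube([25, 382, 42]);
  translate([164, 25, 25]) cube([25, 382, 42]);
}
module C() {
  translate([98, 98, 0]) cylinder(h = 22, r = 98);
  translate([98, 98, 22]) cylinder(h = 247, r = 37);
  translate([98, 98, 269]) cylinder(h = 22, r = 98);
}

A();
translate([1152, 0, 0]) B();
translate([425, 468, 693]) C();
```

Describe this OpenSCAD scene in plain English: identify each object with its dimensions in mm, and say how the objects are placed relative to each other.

A is a table: top 772 mm (x) × 906 mm (y), 28 mm thick, upper face at z = 693 mm, on four round legs of 66 mm diameter, each leg's bounding box inset 45 mm from the nearest pair of top edges, running from z = 0 to the bottom of the top.

B is an open-topped rectangular box: outside dimensions 189×432×67 mm, with a uniform wall and base thickness of 25 mm. The base is a full 189×432 slab on the floor; four walls sit on top of the base. The front and back walls (the −y and +y sides) span the full width; the two side walls fit between them.

C is a spool: two coaxial disc flanges of radius 98 mm and thickness 22 mm, joined by a core cylinder of radius 37 mm and height 247 mm. The lower flange rests on z = 0 and the three cylinders share a vertical axis.

The open box is on the floor beside the table on its +x side. The spool is on top of the table.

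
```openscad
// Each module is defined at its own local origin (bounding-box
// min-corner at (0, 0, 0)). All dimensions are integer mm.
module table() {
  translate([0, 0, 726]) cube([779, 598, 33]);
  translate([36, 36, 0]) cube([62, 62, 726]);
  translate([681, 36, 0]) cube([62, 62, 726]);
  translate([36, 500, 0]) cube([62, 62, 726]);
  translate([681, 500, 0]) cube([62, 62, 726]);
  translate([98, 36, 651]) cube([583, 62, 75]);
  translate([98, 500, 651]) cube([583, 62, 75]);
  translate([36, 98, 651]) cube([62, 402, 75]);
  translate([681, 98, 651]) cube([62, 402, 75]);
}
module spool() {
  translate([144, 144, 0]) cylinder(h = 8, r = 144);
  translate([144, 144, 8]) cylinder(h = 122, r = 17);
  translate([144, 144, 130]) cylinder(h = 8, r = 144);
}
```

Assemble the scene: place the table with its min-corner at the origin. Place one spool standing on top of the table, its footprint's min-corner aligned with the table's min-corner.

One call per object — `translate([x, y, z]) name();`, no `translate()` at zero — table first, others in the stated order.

table();
translate([0, 0, 759]) spool();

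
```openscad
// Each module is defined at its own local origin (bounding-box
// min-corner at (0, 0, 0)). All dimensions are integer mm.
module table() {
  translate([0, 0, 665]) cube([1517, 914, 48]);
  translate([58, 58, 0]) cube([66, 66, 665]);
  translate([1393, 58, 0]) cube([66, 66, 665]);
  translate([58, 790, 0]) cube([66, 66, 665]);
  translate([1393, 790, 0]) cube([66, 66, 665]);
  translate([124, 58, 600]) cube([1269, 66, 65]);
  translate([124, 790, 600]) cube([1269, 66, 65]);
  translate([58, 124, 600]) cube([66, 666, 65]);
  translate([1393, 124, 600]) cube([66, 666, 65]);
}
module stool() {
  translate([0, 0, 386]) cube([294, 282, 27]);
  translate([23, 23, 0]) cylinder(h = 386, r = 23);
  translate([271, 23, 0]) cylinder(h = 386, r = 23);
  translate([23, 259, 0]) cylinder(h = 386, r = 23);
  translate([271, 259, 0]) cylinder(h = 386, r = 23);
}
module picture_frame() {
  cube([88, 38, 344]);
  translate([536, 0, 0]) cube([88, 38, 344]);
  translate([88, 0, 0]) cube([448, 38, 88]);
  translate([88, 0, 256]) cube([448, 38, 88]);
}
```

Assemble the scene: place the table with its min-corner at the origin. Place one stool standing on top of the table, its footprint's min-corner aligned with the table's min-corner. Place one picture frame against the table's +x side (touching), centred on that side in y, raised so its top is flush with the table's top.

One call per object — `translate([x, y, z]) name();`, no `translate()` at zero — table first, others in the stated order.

table();
translate([0, 0, 713]) stool();
translate([1517, 438, 369]) picture_frame();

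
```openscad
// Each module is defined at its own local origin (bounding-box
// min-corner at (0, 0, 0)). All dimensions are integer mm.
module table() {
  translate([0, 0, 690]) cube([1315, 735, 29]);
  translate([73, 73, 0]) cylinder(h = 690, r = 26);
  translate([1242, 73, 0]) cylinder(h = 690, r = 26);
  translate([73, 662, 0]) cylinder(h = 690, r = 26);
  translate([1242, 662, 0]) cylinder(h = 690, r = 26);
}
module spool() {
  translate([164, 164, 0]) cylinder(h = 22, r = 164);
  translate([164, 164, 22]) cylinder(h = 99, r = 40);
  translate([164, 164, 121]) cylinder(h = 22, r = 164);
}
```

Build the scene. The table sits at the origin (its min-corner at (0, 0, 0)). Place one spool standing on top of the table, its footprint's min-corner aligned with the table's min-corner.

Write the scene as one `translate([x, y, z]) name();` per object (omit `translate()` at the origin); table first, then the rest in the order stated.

table();
translate([0, 0, 719]) spool();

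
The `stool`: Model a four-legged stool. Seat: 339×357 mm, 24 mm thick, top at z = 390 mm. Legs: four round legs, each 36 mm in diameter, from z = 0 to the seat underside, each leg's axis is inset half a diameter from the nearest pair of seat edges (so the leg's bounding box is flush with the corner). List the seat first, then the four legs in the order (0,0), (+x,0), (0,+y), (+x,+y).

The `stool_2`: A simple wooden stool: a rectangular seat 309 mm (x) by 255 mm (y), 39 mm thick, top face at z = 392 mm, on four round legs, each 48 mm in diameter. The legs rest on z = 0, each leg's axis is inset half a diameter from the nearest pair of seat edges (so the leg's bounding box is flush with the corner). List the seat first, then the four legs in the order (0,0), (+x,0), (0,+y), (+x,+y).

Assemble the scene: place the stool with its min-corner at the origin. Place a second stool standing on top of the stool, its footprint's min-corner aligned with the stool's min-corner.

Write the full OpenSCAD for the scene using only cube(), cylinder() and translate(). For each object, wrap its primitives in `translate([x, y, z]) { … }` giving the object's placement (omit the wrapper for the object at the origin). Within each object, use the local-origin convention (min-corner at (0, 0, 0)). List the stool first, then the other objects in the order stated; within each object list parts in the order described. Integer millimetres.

translate([0, 0, 366]) cube([339, 357, 24]);
translate([18, 18, 0]) cylinder(h = 366, r = 18);
translate([321, 18, 0]) cylinder(h = 366, r = 18);
translate([18, 339, 0]) cylinder(h = 366, r = 18);
translate([321, 339, 0]) cylinder(h = 366, r = 18);
translate([0, 0, 390]) {
  translate([0, 0, 353]) cube([309, 255, 39]);
  translate([24, 24, 0]) cylinder(h = 353, r = 24);
  translate([285, 24, 0]) cylinder(h = 353, r = 24);
  translate([24, 231, 0]) cylinder(h = 353, r = 24);
  translate([285, 231, 0]) cylinder(h = 353, r = 24);
}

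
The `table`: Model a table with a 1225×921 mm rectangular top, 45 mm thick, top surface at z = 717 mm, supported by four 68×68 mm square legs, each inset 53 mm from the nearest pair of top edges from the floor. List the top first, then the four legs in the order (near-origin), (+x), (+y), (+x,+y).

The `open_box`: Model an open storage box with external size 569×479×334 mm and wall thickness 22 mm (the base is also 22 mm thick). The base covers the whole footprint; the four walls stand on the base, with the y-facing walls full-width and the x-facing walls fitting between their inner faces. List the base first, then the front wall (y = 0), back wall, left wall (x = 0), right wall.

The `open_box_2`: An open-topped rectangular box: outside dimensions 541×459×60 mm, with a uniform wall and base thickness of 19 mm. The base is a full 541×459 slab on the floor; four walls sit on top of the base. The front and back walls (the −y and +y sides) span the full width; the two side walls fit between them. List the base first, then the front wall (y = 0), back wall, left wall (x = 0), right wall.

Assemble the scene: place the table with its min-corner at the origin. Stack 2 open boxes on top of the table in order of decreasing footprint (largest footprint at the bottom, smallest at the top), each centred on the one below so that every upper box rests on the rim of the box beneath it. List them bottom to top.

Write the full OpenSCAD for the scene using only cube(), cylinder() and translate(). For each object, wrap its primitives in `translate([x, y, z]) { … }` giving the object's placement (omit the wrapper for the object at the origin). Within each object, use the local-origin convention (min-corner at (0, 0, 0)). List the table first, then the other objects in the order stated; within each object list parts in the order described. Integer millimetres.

translate([0, 0, 672]) cube([1225, 921, 45]);
translate([53, 53, 0]) cube([68, 68, 672]);
translate([1104, 53, 0]) cube([68, 68, 672]);
translate([53, 800, 0]) cube([68, 68, 672]);
translate([1104, 800, 0]) cube([68, 68, 672]);
translate([328, 221, 717]) {
  cube([569, 479, 22]);
  translate([0, 0, 22]) cube([569, 22, 312]);
  translate([0, 457, 22]) cube([569, 22, 312]);
  translate([0, 22, 22]) cube([22, 435, 312]);
  translate([547, 22, 22]) cube([22, 435, 312]);
}
translate([342, 231, 1051]) {
  cube([541, 459, 19]);
  translate([0, 0, 19]) cube([541, 19, 41]);
  translate([0, 440, 19]) cube([541, 19, 41]);
  translate([0, 19, 19]) cube([19, 421, 41]);
  translate([522, 19, 19]) cube([19, 421, 41]);
}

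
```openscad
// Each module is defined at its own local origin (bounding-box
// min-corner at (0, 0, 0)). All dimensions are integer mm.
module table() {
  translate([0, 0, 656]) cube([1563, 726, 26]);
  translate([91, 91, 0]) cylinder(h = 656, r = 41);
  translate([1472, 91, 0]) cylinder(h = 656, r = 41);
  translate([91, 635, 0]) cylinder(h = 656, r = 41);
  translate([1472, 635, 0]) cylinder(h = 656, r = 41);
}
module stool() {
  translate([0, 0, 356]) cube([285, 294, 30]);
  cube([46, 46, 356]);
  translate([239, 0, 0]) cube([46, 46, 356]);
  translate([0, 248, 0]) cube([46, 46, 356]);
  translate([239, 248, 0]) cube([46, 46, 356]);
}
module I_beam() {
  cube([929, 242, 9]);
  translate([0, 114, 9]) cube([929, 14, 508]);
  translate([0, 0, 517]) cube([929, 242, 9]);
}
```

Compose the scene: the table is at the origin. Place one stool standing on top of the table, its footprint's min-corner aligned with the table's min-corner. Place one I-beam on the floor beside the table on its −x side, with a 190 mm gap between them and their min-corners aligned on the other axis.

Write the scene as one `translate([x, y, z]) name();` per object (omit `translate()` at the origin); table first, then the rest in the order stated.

table();
translate([0, 0, 682]) stool();
translate([-1119, 0, 0]) I_beam();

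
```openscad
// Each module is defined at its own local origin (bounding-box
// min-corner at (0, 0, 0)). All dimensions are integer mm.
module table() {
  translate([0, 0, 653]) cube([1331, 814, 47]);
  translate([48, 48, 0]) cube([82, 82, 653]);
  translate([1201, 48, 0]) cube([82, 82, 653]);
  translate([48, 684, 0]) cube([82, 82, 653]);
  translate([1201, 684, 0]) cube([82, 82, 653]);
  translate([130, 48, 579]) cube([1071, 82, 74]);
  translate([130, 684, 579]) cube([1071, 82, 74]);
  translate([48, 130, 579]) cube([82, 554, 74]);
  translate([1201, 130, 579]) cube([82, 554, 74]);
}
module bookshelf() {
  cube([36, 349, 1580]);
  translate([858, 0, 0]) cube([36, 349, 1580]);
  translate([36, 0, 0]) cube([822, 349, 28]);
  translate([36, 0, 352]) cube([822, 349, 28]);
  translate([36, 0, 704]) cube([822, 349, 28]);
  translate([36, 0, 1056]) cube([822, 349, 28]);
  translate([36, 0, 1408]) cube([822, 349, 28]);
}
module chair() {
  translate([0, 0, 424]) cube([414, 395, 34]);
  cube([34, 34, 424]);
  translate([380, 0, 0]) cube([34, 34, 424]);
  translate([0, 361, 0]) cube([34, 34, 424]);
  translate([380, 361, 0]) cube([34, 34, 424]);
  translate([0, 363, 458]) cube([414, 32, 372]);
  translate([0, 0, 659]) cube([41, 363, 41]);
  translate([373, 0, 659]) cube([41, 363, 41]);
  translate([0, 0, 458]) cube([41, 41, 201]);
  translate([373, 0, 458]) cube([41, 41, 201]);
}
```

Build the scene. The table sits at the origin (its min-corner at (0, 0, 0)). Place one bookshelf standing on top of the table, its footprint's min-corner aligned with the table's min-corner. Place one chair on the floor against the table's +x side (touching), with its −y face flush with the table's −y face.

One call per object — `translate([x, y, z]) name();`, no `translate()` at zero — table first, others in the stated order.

table();
translate([0, 0, 700]) bookshelf();
translate([1331, 0, 0]) chair();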